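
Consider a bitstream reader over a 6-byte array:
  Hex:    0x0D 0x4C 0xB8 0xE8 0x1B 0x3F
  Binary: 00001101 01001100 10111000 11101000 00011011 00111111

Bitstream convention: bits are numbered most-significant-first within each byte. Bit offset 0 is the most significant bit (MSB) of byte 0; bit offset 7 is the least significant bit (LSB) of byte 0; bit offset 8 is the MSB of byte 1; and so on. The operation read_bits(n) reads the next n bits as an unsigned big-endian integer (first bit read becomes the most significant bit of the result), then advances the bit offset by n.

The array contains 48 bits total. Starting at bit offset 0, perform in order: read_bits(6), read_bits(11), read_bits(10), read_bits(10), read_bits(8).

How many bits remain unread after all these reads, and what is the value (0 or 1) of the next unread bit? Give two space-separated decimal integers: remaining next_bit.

Read 1: bits[0:6] width=6 -> value=3 (bin 000011); offset now 6 = byte 0 bit 6; 42 bits remain
Read 2: bits[6:17] width=11 -> value=665 (bin 01010011001); offset now 17 = byte 2 bit 1; 31 bits remain
Read 3: bits[17:27] width=10 -> value=455 (bin 0111000111); offset now 27 = byte 3 bit 3; 21 bits remain
Read 4: bits[27:37] width=10 -> value=259 (bin 0100000011); offset now 37 = byte 4 bit 5; 11 bits remain
Read 5: bits[37:45] width=8 -> value=103 (bin 01100111); offset now 45 = byte 5 bit 5; 3 bits remain

Answer: 3 1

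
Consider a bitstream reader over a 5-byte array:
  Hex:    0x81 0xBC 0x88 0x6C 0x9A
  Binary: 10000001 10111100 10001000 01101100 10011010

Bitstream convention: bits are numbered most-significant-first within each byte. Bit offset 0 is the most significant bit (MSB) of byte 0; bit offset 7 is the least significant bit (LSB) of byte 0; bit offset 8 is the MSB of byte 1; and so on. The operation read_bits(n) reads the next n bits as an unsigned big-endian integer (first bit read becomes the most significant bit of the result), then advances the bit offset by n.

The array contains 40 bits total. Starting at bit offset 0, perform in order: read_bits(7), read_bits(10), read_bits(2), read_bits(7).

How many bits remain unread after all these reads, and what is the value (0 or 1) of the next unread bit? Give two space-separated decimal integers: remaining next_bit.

Answer: 14 1

Derivation:
Read 1: bits[0:7] width=7 -> value=64 (bin 1000000); offset now 7 = byte 0 bit 7; 33 bits remain
Read 2: bits[7:17] width=10 -> value=889 (bin 1101111001); offset now 17 = byte 2 bit 1; 23 bits remain
Read 3: bits[17:19] width=2 -> value=0 (bin 00); offset now 19 = byte 2 bit 3; 21 bits remain
Read 4: bits[19:26] width=7 -> value=33 (bin 0100001); offset now 26 = byte 3 bit 2; 14 bits remain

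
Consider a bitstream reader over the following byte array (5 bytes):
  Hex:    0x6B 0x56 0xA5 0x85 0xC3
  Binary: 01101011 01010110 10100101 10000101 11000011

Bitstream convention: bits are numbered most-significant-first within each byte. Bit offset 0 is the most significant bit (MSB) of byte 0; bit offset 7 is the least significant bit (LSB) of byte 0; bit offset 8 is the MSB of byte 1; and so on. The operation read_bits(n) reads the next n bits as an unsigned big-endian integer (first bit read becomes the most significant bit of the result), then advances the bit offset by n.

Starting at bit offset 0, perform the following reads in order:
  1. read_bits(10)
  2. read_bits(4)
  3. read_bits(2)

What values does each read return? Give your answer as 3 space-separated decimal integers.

Read 1: bits[0:10] width=10 -> value=429 (bin 0110101101); offset now 10 = byte 1 bit 2; 30 bits remain
Read 2: bits[10:14] width=4 -> value=5 (bin 0101); offset now 14 = byte 1 bit 6; 26 bits remain
Read 3: bits[14:16] width=2 -> value=2 (bin 10); offset now 16 = byte 2 bit 0; 24 bits remain

Answer: 429 5 2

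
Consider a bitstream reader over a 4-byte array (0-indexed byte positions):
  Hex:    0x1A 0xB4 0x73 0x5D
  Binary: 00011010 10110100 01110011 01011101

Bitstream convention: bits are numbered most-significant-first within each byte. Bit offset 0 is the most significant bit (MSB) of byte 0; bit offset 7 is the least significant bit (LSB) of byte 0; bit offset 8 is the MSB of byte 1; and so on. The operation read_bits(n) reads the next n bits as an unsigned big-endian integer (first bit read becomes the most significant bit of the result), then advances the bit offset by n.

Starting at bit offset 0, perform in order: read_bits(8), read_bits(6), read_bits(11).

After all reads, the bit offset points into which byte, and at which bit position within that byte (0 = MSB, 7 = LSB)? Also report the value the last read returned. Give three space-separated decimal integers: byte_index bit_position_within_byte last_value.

Read 1: bits[0:8] width=8 -> value=26 (bin 00011010); offset now 8 = byte 1 bit 0; 24 bits remain
Read 2: bits[8:14] width=6 -> value=45 (bin 101101); offset now 14 = byte 1 bit 6; 18 bits remain
Read 3: bits[14:25] width=11 -> value=230 (bin 00011100110); offset now 25 = byte 3 bit 1; 7 bits remain

Answer: 3 1 230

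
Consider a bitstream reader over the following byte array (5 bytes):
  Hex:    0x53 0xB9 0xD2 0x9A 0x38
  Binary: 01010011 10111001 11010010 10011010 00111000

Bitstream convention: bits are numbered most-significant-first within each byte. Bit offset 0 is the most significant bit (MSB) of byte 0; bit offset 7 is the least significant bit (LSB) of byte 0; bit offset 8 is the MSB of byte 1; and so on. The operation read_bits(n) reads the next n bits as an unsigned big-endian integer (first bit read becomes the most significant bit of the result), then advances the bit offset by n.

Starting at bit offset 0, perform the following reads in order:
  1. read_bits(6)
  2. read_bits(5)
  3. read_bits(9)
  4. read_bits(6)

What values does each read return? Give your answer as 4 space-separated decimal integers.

Answer: 20 29 413 10

Derivation:
Read 1: bits[0:6] width=6 -> value=20 (bin 010100); offset now 6 = byte 0 bit 6; 34 bits remain
Read 2: bits[6:11] width=5 -> value=29 (bin 11101); offset now 11 = byte 1 bit 3; 29 bits remain
Read 3: bits[11:20] width=9 -> value=413 (bin 110011101); offset now 20 = byte 2 bit 4; 20 bits remain
Read 4: bits[20:26] width=6 -> value=10 (bin 001010); offset now 26 = byte 3 bit 2; 14 bits remain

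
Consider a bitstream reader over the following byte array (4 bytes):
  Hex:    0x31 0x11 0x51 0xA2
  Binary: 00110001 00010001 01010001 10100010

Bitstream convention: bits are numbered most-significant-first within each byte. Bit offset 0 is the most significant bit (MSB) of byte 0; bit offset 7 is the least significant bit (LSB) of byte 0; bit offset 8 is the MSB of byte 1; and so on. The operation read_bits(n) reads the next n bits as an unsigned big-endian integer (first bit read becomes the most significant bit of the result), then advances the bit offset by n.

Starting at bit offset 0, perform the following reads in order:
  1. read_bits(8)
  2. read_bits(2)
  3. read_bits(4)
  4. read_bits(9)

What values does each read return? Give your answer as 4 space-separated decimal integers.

Read 1: bits[0:8] width=8 -> value=49 (bin 00110001); offset now 8 = byte 1 bit 0; 24 bits remain
Read 2: bits[8:10] width=2 -> value=0 (bin 00); offset now 10 = byte 1 bit 2; 22 bits remain
Read 3: bits[10:14] width=4 -> value=4 (bin 0100); offset now 14 = byte 1 bit 6; 18 bits remain
Read 4: bits[14:23] width=9 -> value=168 (bin 010101000); offset now 23 = byte 2 bit 7; 9 bits remain

Answer: 49 0 4 168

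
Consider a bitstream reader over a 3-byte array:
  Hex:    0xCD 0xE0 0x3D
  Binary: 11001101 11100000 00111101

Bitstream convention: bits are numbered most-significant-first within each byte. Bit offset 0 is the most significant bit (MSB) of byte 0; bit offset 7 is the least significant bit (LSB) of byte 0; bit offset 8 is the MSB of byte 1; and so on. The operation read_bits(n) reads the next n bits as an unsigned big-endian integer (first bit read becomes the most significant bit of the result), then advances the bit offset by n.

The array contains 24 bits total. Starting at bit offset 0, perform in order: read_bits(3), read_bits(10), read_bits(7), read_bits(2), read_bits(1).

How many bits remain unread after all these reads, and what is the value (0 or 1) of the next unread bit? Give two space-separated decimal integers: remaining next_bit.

Answer: 1 1

Derivation:
Read 1: bits[0:3] width=3 -> value=6 (bin 110); offset now 3 = byte 0 bit 3; 21 bits remain
Read 2: bits[3:13] width=10 -> value=444 (bin 0110111100); offset now 13 = byte 1 bit 5; 11 bits remain
Read 3: bits[13:20] width=7 -> value=3 (bin 0000011); offset now 20 = byte 2 bit 4; 4 bits remain
Read 4: bits[20:22] width=2 -> value=3 (bin 11); offset now 22 = byte 2 bit 6; 2 bits remain
Read 5: bits[22:23] width=1 -> value=0 (bin 0); offset now 23 = byte 2 bit 7; 1 bits remain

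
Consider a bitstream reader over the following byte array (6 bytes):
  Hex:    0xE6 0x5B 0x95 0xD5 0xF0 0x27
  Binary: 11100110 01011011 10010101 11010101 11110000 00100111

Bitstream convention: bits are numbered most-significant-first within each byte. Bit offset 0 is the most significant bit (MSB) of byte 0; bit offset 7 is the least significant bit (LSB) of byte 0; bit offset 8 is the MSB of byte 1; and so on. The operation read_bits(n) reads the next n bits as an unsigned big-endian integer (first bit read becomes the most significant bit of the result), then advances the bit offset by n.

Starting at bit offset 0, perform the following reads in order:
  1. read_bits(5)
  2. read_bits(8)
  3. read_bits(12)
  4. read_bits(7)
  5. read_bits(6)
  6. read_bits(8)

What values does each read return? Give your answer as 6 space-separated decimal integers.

Answer: 28 203 1835 85 60 9

Derivation:
Read 1: bits[0:5] width=5 -> value=28 (bin 11100); offset now 5 = byte 0 bit 5; 43 bits remain
Read 2: bits[5:13] width=8 -> value=203 (bin 11001011); offset now 13 = byte 1 bit 5; 35 bits remain
Read 3: bits[13:25] width=12 -> value=1835 (bin 011100101011); offset now 25 = byte 3 bit 1; 23 bits remain
Read 4: bits[25:32] width=7 -> value=85 (bin 1010101); offset now 32 = byte 4 bit 0; 16 bits remain
Read 5: bits[32:38] width=6 -> value=60 (bin 111100); offset now 38 = byte 4 bit 6; 10 bits remain
Read 6: bits[38:46] width=8 -> value=9 (bin 00001001); offset now 46 = byte 5 bit 6; 2 bits remain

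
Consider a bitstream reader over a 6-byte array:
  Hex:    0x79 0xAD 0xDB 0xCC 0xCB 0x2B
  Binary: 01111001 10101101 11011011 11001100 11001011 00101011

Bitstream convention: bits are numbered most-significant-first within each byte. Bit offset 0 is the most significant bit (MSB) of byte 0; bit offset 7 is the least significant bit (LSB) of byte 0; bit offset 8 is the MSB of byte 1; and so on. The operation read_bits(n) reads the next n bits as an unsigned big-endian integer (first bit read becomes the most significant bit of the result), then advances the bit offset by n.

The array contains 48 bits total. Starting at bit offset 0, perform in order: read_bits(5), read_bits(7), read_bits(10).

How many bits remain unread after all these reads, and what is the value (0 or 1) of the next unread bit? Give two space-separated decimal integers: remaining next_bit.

Read 1: bits[0:5] width=5 -> value=15 (bin 01111); offset now 5 = byte 0 bit 5; 43 bits remain
Read 2: bits[5:12] width=7 -> value=26 (bin 0011010); offset now 12 = byte 1 bit 4; 36 bits remain
Read 3: bits[12:22] width=10 -> value=886 (bin 1101110110); offset now 22 = byte 2 bit 6; 26 bits remain

Answer: 26 1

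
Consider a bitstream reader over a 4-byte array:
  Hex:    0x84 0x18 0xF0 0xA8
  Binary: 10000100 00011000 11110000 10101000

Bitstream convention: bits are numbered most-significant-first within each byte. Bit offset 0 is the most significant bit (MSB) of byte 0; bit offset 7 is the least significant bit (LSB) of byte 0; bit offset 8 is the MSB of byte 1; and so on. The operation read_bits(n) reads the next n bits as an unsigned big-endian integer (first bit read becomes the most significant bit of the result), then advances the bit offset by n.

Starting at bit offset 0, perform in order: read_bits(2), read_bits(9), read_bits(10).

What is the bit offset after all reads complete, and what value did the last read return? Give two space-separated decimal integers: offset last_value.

Read 1: bits[0:2] width=2 -> value=2 (bin 10); offset now 2 = byte 0 bit 2; 30 bits remain
Read 2: bits[2:11] width=9 -> value=32 (bin 000100000); offset now 11 = byte 1 bit 3; 21 bits remain
Read 3: bits[11:21] width=10 -> value=798 (bin 1100011110); offset now 21 = byte 2 bit 5; 11 bits remain

Answer: 21 798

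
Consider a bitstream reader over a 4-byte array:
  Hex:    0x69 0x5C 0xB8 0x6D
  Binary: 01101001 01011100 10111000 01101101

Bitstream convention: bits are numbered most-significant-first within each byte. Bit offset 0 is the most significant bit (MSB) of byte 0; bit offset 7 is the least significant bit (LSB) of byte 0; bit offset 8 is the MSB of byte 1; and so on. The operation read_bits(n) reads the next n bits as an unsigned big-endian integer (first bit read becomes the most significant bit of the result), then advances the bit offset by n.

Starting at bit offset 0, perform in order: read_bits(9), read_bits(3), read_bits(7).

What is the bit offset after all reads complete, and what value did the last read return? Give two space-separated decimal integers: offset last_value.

Answer: 19 101

Derivation:
Read 1: bits[0:9] width=9 -> value=210 (bin 011010010); offset now 9 = byte 1 bit 1; 23 bits remain
Read 2: bits[9:12] width=3 -> value=5 (bin 101); offset now 12 = byte 1 bit 4; 20 bits remain
Read 3: bits[12:19] width=7 -> value=101 (bin 1100101); offset now 19 = byte 2 bit 3; 13 bits remain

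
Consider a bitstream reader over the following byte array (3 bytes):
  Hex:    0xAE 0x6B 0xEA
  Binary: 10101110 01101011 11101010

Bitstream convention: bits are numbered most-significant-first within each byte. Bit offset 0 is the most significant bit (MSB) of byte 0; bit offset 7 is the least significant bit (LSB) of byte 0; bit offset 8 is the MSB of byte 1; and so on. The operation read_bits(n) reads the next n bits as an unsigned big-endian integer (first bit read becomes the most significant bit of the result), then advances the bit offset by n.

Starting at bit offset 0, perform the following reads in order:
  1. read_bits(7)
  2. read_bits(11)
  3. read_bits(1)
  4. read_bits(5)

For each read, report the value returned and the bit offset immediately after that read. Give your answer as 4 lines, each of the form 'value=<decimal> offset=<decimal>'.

Answer: value=87 offset=7
value=431 offset=18
value=1 offset=19
value=10 offset=24

Derivation:
Read 1: bits[0:7] width=7 -> value=87 (bin 1010111); offset now 7 = byte 0 bit 7; 17 bits remain
Read 2: bits[7:18] width=11 -> value=431 (bin 00110101111); offset now 18 = byte 2 bit 2; 6 bits remain
Read 3: bits[18:19] width=1 -> value=1 (bin 1); offset now 19 = byte 2 bit 3; 5 bits remain
Read 4: bits[19:24] width=5 -> value=10 (bin 01010); offset now 24 = byte 3 bit 0; 0 bits remain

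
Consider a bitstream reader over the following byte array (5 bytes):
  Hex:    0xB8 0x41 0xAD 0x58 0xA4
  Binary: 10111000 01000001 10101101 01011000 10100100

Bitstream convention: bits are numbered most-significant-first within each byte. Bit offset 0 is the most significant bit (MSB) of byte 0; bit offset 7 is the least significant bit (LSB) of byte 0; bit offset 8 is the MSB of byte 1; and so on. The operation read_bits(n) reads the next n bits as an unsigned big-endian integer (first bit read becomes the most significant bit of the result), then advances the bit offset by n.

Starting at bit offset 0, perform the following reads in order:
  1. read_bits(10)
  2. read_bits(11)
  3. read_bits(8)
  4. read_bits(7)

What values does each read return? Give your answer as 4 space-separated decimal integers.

Read 1: bits[0:10] width=10 -> value=737 (bin 1011100001); offset now 10 = byte 1 bit 2; 30 bits remain
Read 2: bits[10:21] width=11 -> value=53 (bin 00000110101); offset now 21 = byte 2 bit 5; 19 bits remain
Read 3: bits[21:29] width=8 -> value=171 (bin 10101011); offset now 29 = byte 3 bit 5; 11 bits remain
Read 4: bits[29:36] width=7 -> value=10 (bin 0001010); offset now 36 = byte 4 bit 4; 4 bits remain

Answer: 737 53 171 10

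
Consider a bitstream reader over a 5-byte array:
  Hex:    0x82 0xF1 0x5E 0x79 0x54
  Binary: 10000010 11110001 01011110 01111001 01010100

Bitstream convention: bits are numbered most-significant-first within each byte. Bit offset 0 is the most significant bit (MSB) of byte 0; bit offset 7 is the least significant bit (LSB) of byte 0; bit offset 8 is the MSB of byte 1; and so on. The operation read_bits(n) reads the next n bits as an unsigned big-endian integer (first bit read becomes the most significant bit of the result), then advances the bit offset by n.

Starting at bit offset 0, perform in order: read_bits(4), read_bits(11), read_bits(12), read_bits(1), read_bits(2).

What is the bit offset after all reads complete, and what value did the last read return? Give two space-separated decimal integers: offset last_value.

Answer: 30 2

Derivation:
Read 1: bits[0:4] width=4 -> value=8 (bin 1000); offset now 4 = byte 0 bit 4; 36 bits remain
Read 2: bits[4:15] width=11 -> value=376 (bin 00101111000); offset now 15 = byte 1 bit 7; 25 bits remain
Read 3: bits[15:27] width=12 -> value=2803 (bin 101011110011); offset now 27 = byte 3 bit 3; 13 bits remain
Read 4: bits[27:28] width=1 -> value=1 (bin 1); offset now 28 = byte 3 bit 4; 12 bits remain
Read 5: bits[28:30] width=2 -> value=2 (bin 10); offset now 30 = byte 3 bit 6; 10 bits remain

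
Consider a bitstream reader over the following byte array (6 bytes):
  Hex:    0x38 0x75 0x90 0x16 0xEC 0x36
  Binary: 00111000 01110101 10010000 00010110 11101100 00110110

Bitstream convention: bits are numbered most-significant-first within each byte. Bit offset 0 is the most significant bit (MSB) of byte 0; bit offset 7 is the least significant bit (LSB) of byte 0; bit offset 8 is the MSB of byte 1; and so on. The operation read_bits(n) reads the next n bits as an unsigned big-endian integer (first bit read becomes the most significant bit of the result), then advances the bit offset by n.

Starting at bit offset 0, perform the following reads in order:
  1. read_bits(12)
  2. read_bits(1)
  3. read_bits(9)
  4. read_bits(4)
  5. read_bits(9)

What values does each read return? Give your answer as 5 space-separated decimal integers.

Read 1: bits[0:12] width=12 -> value=903 (bin 001110000111); offset now 12 = byte 1 bit 4; 36 bits remain
Read 2: bits[12:13] width=1 -> value=0 (bin 0); offset now 13 = byte 1 bit 5; 35 bits remain
Read 3: bits[13:22] width=9 -> value=356 (bin 101100100); offset now 22 = byte 2 bit 6; 26 bits remain
Read 4: bits[22:26] width=4 -> value=0 (bin 0000); offset now 26 = byte 3 bit 2; 22 bits remain
Read 5: bits[26:35] width=9 -> value=183 (bin 010110111); offset now 35 = byte 4 bit 3; 13 bits remain

Answer: 903 0 356 0 183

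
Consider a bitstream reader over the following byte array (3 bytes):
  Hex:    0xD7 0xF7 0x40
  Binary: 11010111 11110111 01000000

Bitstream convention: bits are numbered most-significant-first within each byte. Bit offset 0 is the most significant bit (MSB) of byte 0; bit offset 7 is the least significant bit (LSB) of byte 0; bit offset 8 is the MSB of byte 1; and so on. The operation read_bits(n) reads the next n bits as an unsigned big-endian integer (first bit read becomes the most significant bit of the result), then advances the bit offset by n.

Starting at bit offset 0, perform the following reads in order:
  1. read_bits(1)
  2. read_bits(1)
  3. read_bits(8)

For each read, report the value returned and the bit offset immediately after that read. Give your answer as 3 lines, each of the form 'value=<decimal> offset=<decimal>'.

Read 1: bits[0:1] width=1 -> value=1 (bin 1); offset now 1 = byte 0 bit 1; 23 bits remain
Read 2: bits[1:2] width=1 -> value=1 (bin 1); offset now 2 = byte 0 bit 2; 22 bits remain
Read 3: bits[2:10] width=8 -> value=95 (bin 01011111); offset now 10 = byte 1 bit 2; 14 bits remain

Answer: value=1 offset=1
value=1 offset=2
value=95 offset=10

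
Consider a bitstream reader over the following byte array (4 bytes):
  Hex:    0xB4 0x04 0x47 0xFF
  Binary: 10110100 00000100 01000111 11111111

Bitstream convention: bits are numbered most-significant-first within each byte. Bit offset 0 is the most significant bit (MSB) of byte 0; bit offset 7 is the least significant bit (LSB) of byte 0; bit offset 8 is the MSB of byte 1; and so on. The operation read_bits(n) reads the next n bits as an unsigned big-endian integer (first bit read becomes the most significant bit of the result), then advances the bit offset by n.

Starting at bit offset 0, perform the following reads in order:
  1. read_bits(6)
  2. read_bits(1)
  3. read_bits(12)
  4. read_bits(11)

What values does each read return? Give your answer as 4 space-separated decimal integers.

Read 1: bits[0:6] width=6 -> value=45 (bin 101101); offset now 6 = byte 0 bit 6; 26 bits remain
Read 2: bits[6:7] width=1 -> value=0 (bin 0); offset now 7 = byte 0 bit 7; 25 bits remain
Read 3: bits[7:19] width=12 -> value=34 (bin 000000100010); offset now 19 = byte 2 bit 3; 13 bits remain
Read 4: bits[19:30] width=11 -> value=511 (bin 00111111111); offset now 30 = byte 3 bit 6; 2 bits remain

Answer: 45 0 34 511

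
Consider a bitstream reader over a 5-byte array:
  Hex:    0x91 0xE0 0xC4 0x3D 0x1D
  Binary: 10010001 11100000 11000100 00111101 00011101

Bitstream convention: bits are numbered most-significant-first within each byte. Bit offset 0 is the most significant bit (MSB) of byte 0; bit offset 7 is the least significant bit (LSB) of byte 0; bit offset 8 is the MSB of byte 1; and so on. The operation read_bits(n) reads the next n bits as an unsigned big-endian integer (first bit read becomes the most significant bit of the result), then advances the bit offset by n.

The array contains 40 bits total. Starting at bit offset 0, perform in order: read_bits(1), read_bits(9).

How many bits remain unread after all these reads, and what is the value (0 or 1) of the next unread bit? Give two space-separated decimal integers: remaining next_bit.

Read 1: bits[0:1] width=1 -> value=1 (bin 1); offset now 1 = byte 0 bit 1; 39 bits remain
Read 2: bits[1:10] width=9 -> value=71 (bin 001000111); offset now 10 = byte 1 bit 2; 30 bits remain

Answer: 30 1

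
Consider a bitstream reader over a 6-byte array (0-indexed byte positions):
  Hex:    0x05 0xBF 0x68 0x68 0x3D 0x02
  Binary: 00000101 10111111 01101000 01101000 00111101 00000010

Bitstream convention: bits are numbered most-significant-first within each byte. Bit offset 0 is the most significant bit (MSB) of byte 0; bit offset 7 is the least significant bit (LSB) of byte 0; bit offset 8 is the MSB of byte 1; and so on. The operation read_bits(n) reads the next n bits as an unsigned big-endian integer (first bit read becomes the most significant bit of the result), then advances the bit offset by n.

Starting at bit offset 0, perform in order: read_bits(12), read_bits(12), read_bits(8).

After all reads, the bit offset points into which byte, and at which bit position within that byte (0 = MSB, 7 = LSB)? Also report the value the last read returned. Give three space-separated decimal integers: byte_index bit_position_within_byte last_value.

Read 1: bits[0:12] width=12 -> value=91 (bin 000001011011); offset now 12 = byte 1 bit 4; 36 bits remain
Read 2: bits[12:24] width=12 -> value=3944 (bin 111101101000); offset now 24 = byte 3 bit 0; 24 bits remain
Read 3: bits[24:32] width=8 -> value=104 (bin 01101000); offset now 32 = byte 4 bit 0; 16 bits remain

Answer: 4 0 104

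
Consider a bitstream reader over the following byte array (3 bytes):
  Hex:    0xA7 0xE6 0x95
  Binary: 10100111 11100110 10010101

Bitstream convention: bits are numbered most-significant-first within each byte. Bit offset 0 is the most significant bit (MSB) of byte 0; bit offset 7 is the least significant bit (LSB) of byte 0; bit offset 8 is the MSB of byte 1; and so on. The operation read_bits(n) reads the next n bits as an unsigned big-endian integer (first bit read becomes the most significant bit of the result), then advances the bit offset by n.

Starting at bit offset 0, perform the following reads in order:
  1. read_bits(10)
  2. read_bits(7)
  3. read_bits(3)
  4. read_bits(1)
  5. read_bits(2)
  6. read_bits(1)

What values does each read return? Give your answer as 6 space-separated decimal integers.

Answer: 671 77 1 0 2 1

Derivation:
Read 1: bits[0:10] width=10 -> value=671 (bin 1010011111); offset now 10 = byte 1 bit 2; 14 bits remain
Read 2: bits[10:17] width=7 -> value=77 (bin 1001101); offset now 17 = byte 2 bit 1; 7 bits remain
Read 3: bits[17:20] width=3 -> value=1 (bin 001); offset now 20 = byte 2 bit 4; 4 bits remain
Read 4: bits[20:21] width=1 -> value=0 (bin 0); offset now 21 = byte 2 bit 5; 3 bits remain
Read 5: bits[21:23] width=2 -> value=2 (bin 10); offset now 23 = byte 2 bit 7; 1 bits remain
Read 6: bits[23:24] width=1 -> value=1 (bin 1); offset now 24 = byte 3 bit 0; 0 bits remain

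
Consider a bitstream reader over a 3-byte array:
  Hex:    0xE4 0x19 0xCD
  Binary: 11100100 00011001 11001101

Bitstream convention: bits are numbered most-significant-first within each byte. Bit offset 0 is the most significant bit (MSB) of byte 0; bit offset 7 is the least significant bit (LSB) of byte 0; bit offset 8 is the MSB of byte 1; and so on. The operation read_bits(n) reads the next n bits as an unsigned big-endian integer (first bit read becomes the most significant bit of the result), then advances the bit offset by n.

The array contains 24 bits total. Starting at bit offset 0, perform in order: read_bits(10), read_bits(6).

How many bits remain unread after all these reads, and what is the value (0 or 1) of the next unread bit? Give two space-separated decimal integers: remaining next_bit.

Answer: 8 1

Derivation:
Read 1: bits[0:10] width=10 -> value=912 (bin 1110010000); offset now 10 = byte 1 bit 2; 14 bits remain
Read 2: bits[10:16] width=6 -> value=25 (bin 011001); offset now 16 = byte 2 bit 0; 8 bits remain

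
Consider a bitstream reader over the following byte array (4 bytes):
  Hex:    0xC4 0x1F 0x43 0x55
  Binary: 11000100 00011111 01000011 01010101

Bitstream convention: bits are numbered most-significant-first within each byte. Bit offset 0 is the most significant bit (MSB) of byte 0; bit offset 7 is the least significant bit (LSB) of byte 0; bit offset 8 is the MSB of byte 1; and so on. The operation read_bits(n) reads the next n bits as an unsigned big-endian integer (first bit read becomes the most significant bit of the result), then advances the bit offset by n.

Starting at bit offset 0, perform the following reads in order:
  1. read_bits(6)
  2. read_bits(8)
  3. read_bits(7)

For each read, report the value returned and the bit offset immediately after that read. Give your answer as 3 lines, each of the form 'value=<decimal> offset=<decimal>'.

Answer: value=49 offset=6
value=7 offset=14
value=104 offset=21

Derivation:
Read 1: bits[0:6] width=6 -> value=49 (bin 110001); offset now 6 = byte 0 bit 6; 26 bits remain
Read 2: bits[6:14] width=8 -> value=7 (bin 00000111); offset now 14 = byte 1 bit 6; 18 bits remain
Read 3: bits[14:21] width=7 -> value=104 (bin 1101000); offset now 21 = byte 2 bit 5; 11 bits remain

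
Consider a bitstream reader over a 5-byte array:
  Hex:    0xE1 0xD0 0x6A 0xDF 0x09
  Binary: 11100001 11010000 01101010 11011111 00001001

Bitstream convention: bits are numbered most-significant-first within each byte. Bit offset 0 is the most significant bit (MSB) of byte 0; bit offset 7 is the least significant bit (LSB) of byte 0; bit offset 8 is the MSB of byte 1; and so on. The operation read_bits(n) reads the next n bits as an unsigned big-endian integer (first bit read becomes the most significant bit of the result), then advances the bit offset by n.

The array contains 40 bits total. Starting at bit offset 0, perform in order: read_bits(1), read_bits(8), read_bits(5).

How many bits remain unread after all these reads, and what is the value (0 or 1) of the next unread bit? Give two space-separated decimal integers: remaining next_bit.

Read 1: bits[0:1] width=1 -> value=1 (bin 1); offset now 1 = byte 0 bit 1; 39 bits remain
Read 2: bits[1:9] width=8 -> value=195 (bin 11000011); offset now 9 = byte 1 bit 1; 31 bits remain
Read 3: bits[9:14] width=5 -> value=20 (bin 10100); offset now 14 = byte 1 bit 6; 26 bits remain

Answer: 26 0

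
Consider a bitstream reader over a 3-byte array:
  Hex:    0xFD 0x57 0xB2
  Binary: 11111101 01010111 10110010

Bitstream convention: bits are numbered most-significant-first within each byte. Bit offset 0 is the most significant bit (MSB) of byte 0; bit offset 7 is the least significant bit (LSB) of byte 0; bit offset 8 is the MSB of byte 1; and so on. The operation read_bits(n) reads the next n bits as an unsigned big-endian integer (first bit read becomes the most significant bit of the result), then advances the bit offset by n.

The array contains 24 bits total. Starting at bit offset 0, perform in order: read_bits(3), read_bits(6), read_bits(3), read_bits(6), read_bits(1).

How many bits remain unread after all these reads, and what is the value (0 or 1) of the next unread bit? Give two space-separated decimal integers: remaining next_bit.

Read 1: bits[0:3] width=3 -> value=7 (bin 111); offset now 3 = byte 0 bit 3; 21 bits remain
Read 2: bits[3:9] width=6 -> value=58 (bin 111010); offset now 9 = byte 1 bit 1; 15 bits remain
Read 3: bits[9:12] width=3 -> value=5 (bin 101); offset now 12 = byte 1 bit 4; 12 bits remain
Read 4: bits[12:18] width=6 -> value=30 (bin 011110); offset now 18 = byte 2 bit 2; 6 bits remain
Read 5: bits[18:19] width=1 -> value=1 (bin 1); offset now 19 = byte 2 bit 3; 5 bits remain

Answer: 5 1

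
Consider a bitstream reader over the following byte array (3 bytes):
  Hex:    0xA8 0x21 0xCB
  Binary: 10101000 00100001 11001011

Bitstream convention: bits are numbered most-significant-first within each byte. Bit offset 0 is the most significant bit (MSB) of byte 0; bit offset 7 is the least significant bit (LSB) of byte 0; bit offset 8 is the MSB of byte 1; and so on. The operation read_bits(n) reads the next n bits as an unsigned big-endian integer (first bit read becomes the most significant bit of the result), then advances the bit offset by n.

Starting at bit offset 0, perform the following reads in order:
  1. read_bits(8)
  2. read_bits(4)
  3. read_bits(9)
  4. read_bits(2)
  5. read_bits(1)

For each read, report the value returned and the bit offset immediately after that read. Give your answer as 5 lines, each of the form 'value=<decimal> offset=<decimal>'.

Answer: value=168 offset=8
value=2 offset=12
value=57 offset=21
value=1 offset=23
value=1 offset=24

Derivation:
Read 1: bits[0:8] width=8 -> value=168 (bin 10101000); offset now 8 = byte 1 bit 0; 16 bits remain
Read 2: bits[8:12] width=4 -> value=2 (bin 0010); offset now 12 = byte 1 bit 4; 12 bits remain
Read 3: bits[12:21] width=9 -> value=57 (bin 000111001); offset now 21 = byte 2 bit 5; 3 bits remain
Read 4: bits[21:23] width=2 -> value=1 (bin 01); offset now 23 = byte 2 bit 7; 1 bits remain
Read 5: bits[23:24] width=1 -> value=1 (bin 1); offset now 24 = byte 3 bit 0; 0 bits remain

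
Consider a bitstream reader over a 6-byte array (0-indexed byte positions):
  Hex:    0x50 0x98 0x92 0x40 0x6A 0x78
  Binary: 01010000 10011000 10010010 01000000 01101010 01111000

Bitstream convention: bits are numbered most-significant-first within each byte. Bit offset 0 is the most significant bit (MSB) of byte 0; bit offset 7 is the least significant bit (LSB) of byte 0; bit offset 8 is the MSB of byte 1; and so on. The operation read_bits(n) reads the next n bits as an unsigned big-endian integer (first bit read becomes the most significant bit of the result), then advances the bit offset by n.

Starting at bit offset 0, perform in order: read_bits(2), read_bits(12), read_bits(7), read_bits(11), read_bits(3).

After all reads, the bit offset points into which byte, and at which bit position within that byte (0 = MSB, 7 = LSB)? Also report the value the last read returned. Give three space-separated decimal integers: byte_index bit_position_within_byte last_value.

Answer: 4 3 3

Derivation:
Read 1: bits[0:2] width=2 -> value=1 (bin 01); offset now 2 = byte 0 bit 2; 46 bits remain
Read 2: bits[2:14] width=12 -> value=1062 (bin 010000100110); offset now 14 = byte 1 bit 6; 34 bits remain
Read 3: bits[14:21] width=7 -> value=18 (bin 0010010); offset now 21 = byte 2 bit 5; 27 bits remain
Read 4: bits[21:32] width=11 -> value=576 (bin 01001000000); offset now 32 = byte 4 bit 0; 16 bits remain
Read 5: bits[32:35] width=3 -> value=3 (bin 011); offset now 35 = byte 4 bit 3; 13 bits remain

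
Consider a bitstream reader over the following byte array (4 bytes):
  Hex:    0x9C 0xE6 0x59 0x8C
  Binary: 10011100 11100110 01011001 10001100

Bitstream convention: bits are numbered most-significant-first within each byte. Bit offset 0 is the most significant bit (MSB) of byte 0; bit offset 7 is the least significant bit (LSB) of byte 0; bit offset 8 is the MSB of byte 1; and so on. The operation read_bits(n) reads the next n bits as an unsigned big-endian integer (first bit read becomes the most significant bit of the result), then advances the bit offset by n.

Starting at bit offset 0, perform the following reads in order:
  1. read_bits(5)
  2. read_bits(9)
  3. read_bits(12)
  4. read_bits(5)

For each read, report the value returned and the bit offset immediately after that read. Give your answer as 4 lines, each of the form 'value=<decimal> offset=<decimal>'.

Answer: value=19 offset=5
value=313 offset=14
value=2406 offset=26
value=6 offset=31

Derivation:
Read 1: bits[0:5] width=5 -> value=19 (bin 10011); offset now 5 = byte 0 bit 5; 27 bits remain
Read 2: bits[5:14] width=9 -> value=313 (bin 100111001); offset now 14 = byte 1 bit 6; 18 bits remain
Read 3: bits[14:26] width=12 -> value=2406 (bin 100101100110); offset now 26 = byte 3 bit 2; 6 bits remain
Read 4: bits[26:31] width=5 -> value=6 (bin 00110); offset now 31 = byte 3 bit 7; 1 bits remain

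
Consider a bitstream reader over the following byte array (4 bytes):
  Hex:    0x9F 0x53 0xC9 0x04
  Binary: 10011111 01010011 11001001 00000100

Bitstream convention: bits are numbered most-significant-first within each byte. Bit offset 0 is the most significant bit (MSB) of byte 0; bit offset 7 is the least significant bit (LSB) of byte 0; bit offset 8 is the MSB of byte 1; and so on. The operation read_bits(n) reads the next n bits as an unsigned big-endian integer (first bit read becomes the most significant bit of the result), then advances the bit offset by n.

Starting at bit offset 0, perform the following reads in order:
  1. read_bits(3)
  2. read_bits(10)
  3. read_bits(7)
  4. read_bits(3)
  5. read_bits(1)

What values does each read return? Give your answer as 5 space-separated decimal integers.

Answer: 4 1002 60 4 1

Derivation:
Read 1: bits[0:3] width=3 -> value=4 (bin 100); offset now 3 = byte 0 bit 3; 29 bits remain
Read 2: bits[3:13] width=10 -> value=1002 (bin 1111101010); offset now 13 = byte 1 bit 5; 19 bits remain
Read 3: bits[13:20] width=7 -> value=60 (bin 0111100); offset now 20 = byte 2 bit 4; 12 bits remain
Read 4: bits[20:23] width=3 -> value=4 (bin 100); offset now 23 = byte 2 bit 7; 9 bits remain
Read 5: bits[23:24] width=1 -> value=1 (bin 1); offset now 24 = byte 3 bit 0; 8 bits remain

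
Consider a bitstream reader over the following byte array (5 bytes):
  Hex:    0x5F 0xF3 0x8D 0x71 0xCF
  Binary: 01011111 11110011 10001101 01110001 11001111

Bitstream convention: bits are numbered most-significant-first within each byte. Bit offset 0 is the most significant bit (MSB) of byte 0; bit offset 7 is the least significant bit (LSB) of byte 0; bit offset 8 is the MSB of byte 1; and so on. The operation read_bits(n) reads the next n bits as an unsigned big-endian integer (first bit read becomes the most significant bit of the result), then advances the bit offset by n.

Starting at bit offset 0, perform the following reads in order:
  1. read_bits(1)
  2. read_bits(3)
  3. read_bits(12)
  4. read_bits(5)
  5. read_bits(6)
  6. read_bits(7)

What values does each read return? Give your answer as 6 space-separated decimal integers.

Read 1: bits[0:1] width=1 -> value=0 (bin 0); offset now 1 = byte 0 bit 1; 39 bits remain
Read 2: bits[1:4] width=3 -> value=5 (bin 101); offset now 4 = byte 0 bit 4; 36 bits remain
Read 3: bits[4:16] width=12 -> value=4083 (bin 111111110011); offset now 16 = byte 2 bit 0; 24 bits remain
Read 4: bits[16:21] width=5 -> value=17 (bin 10001); offset now 21 = byte 2 bit 5; 19 bits remain
Read 5: bits[21:27] width=6 -> value=43 (bin 101011); offset now 27 = byte 3 bit 3; 13 bits remain
Read 6: bits[27:34] width=7 -> value=71 (bin 1000111); offset now 34 = byte 4 bit 2; 6 bits remain

Answer: 0 5 4083 17 43 71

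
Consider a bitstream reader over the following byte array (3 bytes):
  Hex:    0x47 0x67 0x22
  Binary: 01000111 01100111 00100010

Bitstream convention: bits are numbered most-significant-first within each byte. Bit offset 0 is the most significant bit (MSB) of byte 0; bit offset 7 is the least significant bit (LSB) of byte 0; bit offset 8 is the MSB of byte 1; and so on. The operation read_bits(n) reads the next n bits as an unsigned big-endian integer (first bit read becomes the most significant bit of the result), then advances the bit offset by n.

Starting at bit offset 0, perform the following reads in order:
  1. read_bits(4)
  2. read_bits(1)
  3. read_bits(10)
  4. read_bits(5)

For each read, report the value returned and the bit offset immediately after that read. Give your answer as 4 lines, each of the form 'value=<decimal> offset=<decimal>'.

Answer: value=4 offset=4
value=0 offset=5
value=947 offset=15
value=18 offset=20

Derivation:
Read 1: bits[0:4] width=4 -> value=4 (bin 0100); offset now 4 = byte 0 bit 4; 20 bits remain
Read 2: bits[4:5] width=1 -> value=0 (bin 0); offset now 5 = byte 0 bit 5; 19 bits remain
Read 3: bits[5:15] width=10 -> value=947 (bin 1110110011); offset now 15 = byte 1 bit 7; 9 bits remain
Read 4: bits[15:20] width=5 -> value=18 (bin 10010); offset now 20 = byte 2 bit 4; 4 bits remain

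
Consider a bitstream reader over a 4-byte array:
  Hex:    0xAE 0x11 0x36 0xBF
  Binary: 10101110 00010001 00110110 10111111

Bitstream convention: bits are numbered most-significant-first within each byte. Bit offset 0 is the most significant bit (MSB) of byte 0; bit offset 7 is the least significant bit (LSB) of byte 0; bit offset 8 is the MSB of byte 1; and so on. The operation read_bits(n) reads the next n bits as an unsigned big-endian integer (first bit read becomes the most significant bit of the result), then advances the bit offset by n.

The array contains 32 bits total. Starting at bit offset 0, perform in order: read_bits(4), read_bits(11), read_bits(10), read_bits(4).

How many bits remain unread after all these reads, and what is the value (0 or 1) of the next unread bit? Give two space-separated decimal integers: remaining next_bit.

Read 1: bits[0:4] width=4 -> value=10 (bin 1010); offset now 4 = byte 0 bit 4; 28 bits remain
Read 2: bits[4:15] width=11 -> value=1800 (bin 11100001000); offset now 15 = byte 1 bit 7; 17 bits remain
Read 3: bits[15:25] width=10 -> value=621 (bin 1001101101); offset now 25 = byte 3 bit 1; 7 bits remain
Read 4: bits[25:29] width=4 -> value=7 (bin 0111); offset now 29 = byte 3 bit 5; 3 bits remain

Answer: 3 1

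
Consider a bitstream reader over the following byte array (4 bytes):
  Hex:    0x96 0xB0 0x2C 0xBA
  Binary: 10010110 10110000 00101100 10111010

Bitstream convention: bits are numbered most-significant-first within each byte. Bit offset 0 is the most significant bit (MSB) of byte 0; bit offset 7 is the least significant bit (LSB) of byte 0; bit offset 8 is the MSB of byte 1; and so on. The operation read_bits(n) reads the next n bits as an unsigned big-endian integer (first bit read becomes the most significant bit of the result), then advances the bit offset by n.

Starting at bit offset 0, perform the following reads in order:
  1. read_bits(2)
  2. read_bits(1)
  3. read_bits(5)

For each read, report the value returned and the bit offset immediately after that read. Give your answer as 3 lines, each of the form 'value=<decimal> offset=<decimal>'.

Answer: value=2 offset=2
value=0 offset=3
value=22 offset=8

Derivation:
Read 1: bits[0:2] width=2 -> value=2 (bin 10); offset now 2 = byte 0 bit 2; 30 bits remain
Read 2: bits[2:3] width=1 -> value=0 (bin 0); offset now 3 = byte 0 bit 3; 29 bits remain
Read 3: bits[3:8] width=5 -> value=22 (bin 10110); offset now 8 = byte 1 bit 0; 24 bits remain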